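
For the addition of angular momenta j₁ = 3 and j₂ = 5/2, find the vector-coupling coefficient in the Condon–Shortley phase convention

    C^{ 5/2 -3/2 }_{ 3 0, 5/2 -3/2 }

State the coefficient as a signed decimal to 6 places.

-0.483046  (= −√(7/30))

j₁+j₂−J=3  J+j₁−j₂=3  J−j₁+j₂=2  j₁+j₂+J+1=9
(j₁±m₁, j₂±m₂, J±M) = (3,3,1,4,1,4)
P² = 864/35
sum k=0..1:
  [0] +1/36 = 1/36
  [1] −1/8 = -1/8
S = -7/72
C² = P²·S² = 7/30 ; C = -0.483046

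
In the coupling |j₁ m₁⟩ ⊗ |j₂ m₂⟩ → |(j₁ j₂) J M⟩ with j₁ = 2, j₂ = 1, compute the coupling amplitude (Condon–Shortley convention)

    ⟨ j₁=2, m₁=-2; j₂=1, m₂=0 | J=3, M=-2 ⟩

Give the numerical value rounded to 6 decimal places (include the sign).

j₁+j₂−J=0  J+j₁−j₂=4  J−j₁+j₂=2  j₁+j₂+J+1=7
(j₁±m₁, j₂±m₂, J±M) = (0,4,1,1,1,5)
P² = 192
sum k=0..0:
  [0] +1/24 = 1/24
S = 1/24
C² = P²·S² = 1/3 ; C = +0.577350

+√(1/3) = +0.577350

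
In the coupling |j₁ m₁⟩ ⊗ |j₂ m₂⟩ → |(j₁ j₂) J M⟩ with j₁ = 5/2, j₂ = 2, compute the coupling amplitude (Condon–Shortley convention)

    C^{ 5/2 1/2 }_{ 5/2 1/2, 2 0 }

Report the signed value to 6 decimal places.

j₁+j₂−J=2  J+j₁−j₂=3  J−j₁+j₂=2  j₁+j₂+J+1=8
(j₁±m₁, j₂±m₂, J±M) = (3,2,2,2,3,2)
P² = 72/35
sum k=0..2:
  [0] +1/8 = 1/8
  [1] −1/2 = -1/2
  [2] +1/24 = 1/24
S = -1/3
C² = P²·S² = 8/35 ; C = -0.478091

−√(8/35) ≈ -0.478091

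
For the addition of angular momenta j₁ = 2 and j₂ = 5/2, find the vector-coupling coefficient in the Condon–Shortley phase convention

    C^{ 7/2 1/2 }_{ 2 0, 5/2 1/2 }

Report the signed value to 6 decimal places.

−√(4/105) ≈ -0.195180

j₁+j₂−J=1  J+j₁−j₂=3  J−j₁+j₂=4  j₁+j₂+J+1=9
(j₁±m₁, j₂±m₂, J±M) = (2,2,3,2,4,3)
P² = 768/35
sum k=0..1:
  [0] +1/12 = 1/12
  [1] −1/8 = -1/8
S = -1/24
C² = P²·S² = 4/105 ; C = -0.195180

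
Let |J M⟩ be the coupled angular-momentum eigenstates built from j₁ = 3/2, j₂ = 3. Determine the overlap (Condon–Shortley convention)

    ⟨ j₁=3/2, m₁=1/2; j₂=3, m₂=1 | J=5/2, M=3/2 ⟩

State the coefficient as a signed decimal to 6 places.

√[6·2!1!4!/8! · 2!1!4!2!4!1!] = √(576/35)
  +(−1)^0/∏(0,2,1,4,0,0)! = 1/48  (running 1/48)
  +(−1)^1/∏(1,1,0,3,1,1)! = -1/6  (running -7/48)
⟨..|..⟩ = √(576/35)·(-7/48) = -0.591608

−√(7/20) = -0.591608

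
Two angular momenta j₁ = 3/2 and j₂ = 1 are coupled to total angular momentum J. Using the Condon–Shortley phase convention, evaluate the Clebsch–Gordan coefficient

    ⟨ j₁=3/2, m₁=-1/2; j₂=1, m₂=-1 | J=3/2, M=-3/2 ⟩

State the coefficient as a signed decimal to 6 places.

+0.632456  (= +√(2/5))

j₁+j₂−J=1  J+j₁−j₂=2  J−j₁+j₂=1  j₁+j₂+J+1=5
(j₁±m₁, j₂±m₂, J±M) = (1,2,0,2,0,3)
P² = 8/5
sum k=0..0:
  [0] +1/2 = 1/2
S = 1/2
C² = P²·S² = 2/5 ; C = +0.632456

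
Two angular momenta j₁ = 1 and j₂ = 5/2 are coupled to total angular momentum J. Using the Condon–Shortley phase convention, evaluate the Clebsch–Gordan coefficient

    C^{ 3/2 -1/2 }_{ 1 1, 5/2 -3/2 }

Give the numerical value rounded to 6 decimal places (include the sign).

+√(2/5) ≈ +0.632456

√[4·2!0!3!/6! · 2!0!1!4!1!2!] = √(32/5)
  +(−1)^0/∏(0,2,0,1,0,2)! = 1/4  (running 1/4)
⟨..|..⟩ = √(32/5)·(1/4) = +0.632456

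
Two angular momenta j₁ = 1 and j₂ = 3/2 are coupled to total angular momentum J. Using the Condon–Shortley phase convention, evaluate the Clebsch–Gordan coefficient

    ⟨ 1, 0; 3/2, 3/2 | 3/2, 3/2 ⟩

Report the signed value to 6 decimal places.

√[4·1!1!2!/5! · 1!1!3!0!3!0!] = √(12/5)
  +(−1)^1/∏(1,0,0,2,1,0)! = -1/2  (running -1/2)
⟨..|..⟩ = √(12/5)·(-1/2) = -0.774597

−√(3/5) = -0.774597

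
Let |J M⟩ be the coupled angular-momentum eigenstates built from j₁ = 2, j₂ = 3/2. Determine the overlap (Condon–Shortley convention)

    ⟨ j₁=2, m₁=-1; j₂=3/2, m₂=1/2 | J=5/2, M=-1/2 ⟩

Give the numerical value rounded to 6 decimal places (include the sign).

j₁+j₂−J=1  J+j₁−j₂=3  J−j₁+j₂=2  j₁+j₂+J+1=7
(j₁±m₁, j₂±m₂, J±M) = (1,3,2,1,2,3)
P² = 72/35
sum k=0..1:
  [0] +1/12 = 1/12
  [1] −1/2 = -1/2
S = -5/12
C² = P²·S² = 5/14 ; C = -0.597614

-0.597614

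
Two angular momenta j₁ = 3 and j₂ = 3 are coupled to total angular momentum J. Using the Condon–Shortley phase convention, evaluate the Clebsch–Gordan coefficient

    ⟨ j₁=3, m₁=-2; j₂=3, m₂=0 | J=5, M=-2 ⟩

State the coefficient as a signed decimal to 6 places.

-0.577350

triangle: 1!×5!×5!/12! = 14400/479001600
(j±m)!: 1!×5!×3!×3!×3!×7! = 130636800
prefactor² = (2J+1)×Δ×N² = 43200
  k=0: +1/(0!×1!×5!×3!×0!×2!) = 1/1440
  k=1: −1/(1!×0!×4!×2!×1!×3!) = -1/288
Σ = -1/360  ⇒  CG² = 43200×(-1/360)² = 1/3
CG = −√(1/3) = -0.577350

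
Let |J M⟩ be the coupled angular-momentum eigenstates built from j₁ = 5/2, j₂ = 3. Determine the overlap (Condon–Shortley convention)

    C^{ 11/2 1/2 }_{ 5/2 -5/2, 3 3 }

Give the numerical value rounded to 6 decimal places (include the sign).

j₁+j₂−J=0  J+j₁−j₂=5  J−j₁+j₂=6  j₁+j₂+J+1=12
(j₁±m₁, j₂±m₂, J±M) = (0,5,6,0,6,5)
P² = 1244160000/77
sum k=0..0:
  [0] +1/86400 = 1/86400
S = 1/86400
C² = P²·S² = 1/462 ; C = +0.046524

+√(1/462) ≈ +0.046524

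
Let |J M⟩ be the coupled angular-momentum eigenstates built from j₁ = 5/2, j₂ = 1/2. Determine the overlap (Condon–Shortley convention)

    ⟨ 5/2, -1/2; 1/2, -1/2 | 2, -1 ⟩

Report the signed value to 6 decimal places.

√[5·1!4!0!/6! · 2!3!0!1!1!3!] = √(12)
  +(−1)^0/∏(0,1,3,0,1,0)! = 1/6  (running 1/6)
⟨..|..⟩ = √(12)·(1/6) = +0.577350

+0.577350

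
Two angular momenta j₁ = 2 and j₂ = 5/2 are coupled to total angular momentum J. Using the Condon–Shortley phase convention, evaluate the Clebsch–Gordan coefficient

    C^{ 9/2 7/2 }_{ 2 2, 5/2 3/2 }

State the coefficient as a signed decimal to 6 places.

+√(5/9) = +0.745356

j₁+j₂−J=0  J+j₁−j₂=4  J−j₁+j₂=5  j₁+j₂+J+1=10
(j₁±m₁, j₂±m₂, J±M) = (4,0,4,1,8,1)
P² = 184320
sum k=0..0:
  [0] +1/576 = 1/576
S = 1/576
C² = P²·S² = 5/9 ; C = +0.745356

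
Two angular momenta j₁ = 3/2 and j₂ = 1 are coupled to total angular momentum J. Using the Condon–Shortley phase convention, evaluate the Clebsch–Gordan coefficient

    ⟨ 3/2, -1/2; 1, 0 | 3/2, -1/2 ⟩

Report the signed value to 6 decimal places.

√[4·1!2!1!/5! · 1!2!1!1!1!2!] = √(4/15)
  +(−1)^0/∏(0,1,2,1,0,0)! = 1/2  (running 1/2)
  +(−1)^1/∏(1,0,1,0,1,1)! = -1  (running -1/2)
⟨..|..⟩ = √(4/15)·(-1/2) = -0.258199

−√(1/15) ≈ -0.258199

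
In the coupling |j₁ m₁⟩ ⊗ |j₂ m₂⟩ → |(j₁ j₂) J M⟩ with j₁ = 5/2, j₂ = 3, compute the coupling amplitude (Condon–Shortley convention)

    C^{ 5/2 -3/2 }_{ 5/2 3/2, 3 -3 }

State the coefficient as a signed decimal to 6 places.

+0.617213  (= +√(8/21))

√[6·3!2!3!/9! · 4!1!0!6!1!4!] = √(3456/7)
  +(−1)^0/∏(0,3,1,0,1,3)! = 1/36  (running 1/36)
⟨..|..⟩ = √(3456/7)·(1/36) = +0.617213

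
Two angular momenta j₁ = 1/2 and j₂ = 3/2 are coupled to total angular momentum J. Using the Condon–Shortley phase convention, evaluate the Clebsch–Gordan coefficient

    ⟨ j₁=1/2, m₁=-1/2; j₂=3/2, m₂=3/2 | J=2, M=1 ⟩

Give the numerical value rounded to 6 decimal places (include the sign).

j₁+j₂−J=0  J+j₁−j₂=1  J−j₁+j₂=3  j₁+j₂+J+1=5
(j₁±m₁, j₂±m₂, J±M) = (0,1,3,0,3,1)
P² = 9
sum k=0..0:
  [0] +1/6 = 1/6
S = 1/6
C² = P²·S² = 1/4 ; C = +0.500000

+0.500000  (= +√(1/4))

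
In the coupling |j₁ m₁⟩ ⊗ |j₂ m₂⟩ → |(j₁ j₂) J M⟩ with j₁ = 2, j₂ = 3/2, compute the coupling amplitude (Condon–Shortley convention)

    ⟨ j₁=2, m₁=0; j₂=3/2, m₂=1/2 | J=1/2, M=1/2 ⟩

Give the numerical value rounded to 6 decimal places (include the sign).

triangle: 3!×1!×0!/5! = 6/120
(j±m)!: 2!×2!×2!×1!×1!×0! = 8
prefactor² = (2J+1)×Δ×N² = 4/5
  k=2: +1/(2!×1!×0!×0!×1!×0!) = 1/2
Σ = 1/2  ⇒  CG² = 4/5×1/2² = 1/5
CG = +√(1/5) = +0.447214

+0.447214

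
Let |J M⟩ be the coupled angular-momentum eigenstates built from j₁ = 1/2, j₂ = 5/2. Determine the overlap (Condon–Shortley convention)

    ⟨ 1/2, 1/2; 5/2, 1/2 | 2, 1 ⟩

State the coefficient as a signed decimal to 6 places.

+0.577350

triangle: 1!·0!·4!/6! = 24/720
(j±m)!: 1!·0!·3!·2!·3!·1! = 72
prefactor² = (2J+1)·Δ·N² = 12
  k=0: +1/(0!·1!·0!·3!·0!·1!) = 1/6
Σ = 1/6  ⇒  CG² = 12·1/6² = 1/3
CG = +√(1/3) = +0.577350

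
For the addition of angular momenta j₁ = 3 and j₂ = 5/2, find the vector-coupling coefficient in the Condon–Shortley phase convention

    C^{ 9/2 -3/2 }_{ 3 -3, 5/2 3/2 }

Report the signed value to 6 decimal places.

j₁+j₂−J=1  J+j₁−j₂=5  J−j₁+j₂=4  j₁+j₂+J+1=11
(j₁±m₁, j₂±m₂, J±M) = (0,6,4,1,3,6)
P² = 4147200/77
sum k=1..1:
  [1] −1/720 = -1/720
S = -1/720
C² = P²·S² = 8/77 ; C = -0.322329

-0.322329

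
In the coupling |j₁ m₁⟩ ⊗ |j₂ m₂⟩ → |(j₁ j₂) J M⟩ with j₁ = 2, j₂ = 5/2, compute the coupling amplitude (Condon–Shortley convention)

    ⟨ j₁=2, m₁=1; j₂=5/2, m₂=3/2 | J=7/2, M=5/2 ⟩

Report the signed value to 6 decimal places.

j₁+j₂−J=1  J+j₁−j₂=3  J−j₁+j₂=4  j₁+j₂+J+1=9
(j₁±m₁, j₂±m₂, J±M) = (3,1,4,1,6,1)
P² = 2304/7
sum k=0..1:
  [0] +1/48 = 1/48
  [1] −1/36 = -1/36
S = -1/144
C² = P²·S² = 1/63 ; C = -0.125988

−√(1/63) = -0.125988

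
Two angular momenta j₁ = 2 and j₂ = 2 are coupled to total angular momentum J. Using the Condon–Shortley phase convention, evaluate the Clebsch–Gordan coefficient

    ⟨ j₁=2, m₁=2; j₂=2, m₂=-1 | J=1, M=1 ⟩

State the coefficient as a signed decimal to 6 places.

triangle: 3!·1!·1!/6! = 6/720
(j±m)!: 4!·0!·1!·3!·2!·0! = 288
prefactor² = (2J+1)·Δ·N² = 36/5
  k=0: +1/(0!·3!·0!·1!·1!·0!) = 1/6
Σ = 1/6  ⇒  CG² = 36/5·1/6² = 1/5
CG = +√(1/5) = +0.447214

+√(1/5) = +0.447214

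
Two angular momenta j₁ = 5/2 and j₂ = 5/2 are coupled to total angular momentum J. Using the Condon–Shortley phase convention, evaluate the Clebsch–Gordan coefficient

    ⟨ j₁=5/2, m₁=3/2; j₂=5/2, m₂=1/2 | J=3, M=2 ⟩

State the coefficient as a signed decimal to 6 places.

-0.288675

j₁+j₂−J=2  J+j₁−j₂=3  J−j₁+j₂=3  j₁+j₂+J+1=9
(j₁±m₁, j₂±m₂, J±M) = (4,1,3,2,5,1)
P² = 48
sum k=0..1:
  [0] +1/24 = 1/24
  [1] −1/12 = -1/12
S = -1/24
C² = P²·S² = 1/12 ; C = -0.288675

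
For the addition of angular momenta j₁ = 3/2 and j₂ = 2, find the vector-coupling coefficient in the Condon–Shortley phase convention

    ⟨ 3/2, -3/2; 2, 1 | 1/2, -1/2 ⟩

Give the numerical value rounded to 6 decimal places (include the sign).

triangle: 3!*0!*1!/5! = 6/120
(j±m)!: 0!*3!*3!*1!*0!*1! = 36
prefactor² = (2J+1)*Δ*N² = 18/5
  k=3: −1/(3!*0!*0!*0!*0!*1!) = -1/6
Σ = -1/6  ⇒  CG² = 18/5*(-1/6)² = 1/10
CG = −√(1/10) = -0.316228

−√(1/10) = -0.316228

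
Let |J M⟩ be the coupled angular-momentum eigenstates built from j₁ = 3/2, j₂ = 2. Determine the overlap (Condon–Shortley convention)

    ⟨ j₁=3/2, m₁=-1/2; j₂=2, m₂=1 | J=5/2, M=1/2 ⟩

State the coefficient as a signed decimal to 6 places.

√[6·1!2!3!/7! · 1!2!3!1!3!2!] = √(72/35)
  +(−1)^0/∏(0,1,2,3,0,0)! = 1/12  (running 1/12)
  +(−1)^1/∏(1,0,1,2,1,1)! = -1/2  (running -5/12)
⟨..|..⟩ = √(72/35)·(-5/12) = -0.597614

-0.597614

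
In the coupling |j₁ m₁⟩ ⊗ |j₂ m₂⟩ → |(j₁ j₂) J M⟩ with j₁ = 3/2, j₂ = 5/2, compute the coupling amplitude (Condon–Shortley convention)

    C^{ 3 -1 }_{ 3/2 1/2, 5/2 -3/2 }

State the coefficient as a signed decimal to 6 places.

+√(49/120) ≈ +0.639010

√[7·1!2!4!/8! · 2!1!1!4!2!4!] = √(96/5)
  +(−1)^0/∏(0,1,1,1,1,3)! = 1/6  (running 1/6)
  +(−1)^1/∏(1,0,0,0,2,4)! = -1/48  (running 7/48)
⟨..|..⟩ = √(96/5)·(7/48) = +0.639010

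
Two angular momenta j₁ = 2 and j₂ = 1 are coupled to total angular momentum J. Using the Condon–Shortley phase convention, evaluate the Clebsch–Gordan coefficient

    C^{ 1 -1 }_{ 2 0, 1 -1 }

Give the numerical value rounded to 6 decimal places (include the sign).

triangle: 2!×2!×0!/5! = 4/120
(j±m)!: 2!×2!×0!×2!×0!×2! = 16
prefactor² = (2J+1)×Δ×N² = 8/5
  k=0: +1/(0!×2!×2!×0!×0!×0!) = 1/4
Σ = 1/4  ⇒  CG² = 8/5×1/4² = 1/10
CG = +√(1/10) = +0.316228

+0.316228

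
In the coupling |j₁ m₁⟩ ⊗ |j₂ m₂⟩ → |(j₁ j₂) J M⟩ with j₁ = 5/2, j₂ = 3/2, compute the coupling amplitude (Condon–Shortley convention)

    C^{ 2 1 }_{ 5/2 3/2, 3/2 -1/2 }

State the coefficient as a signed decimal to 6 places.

triangle: 2!·3!·1!/7! = 12/5040
(j±m)!: 4!·1!·1!·2!·3!·1! = 288
prefactor² = (2J+1)·Δ·N² = 24/7
  k=0: +1/(0!·2!·1!·1!·2!·0!) = 1/4
  k=1: −1/(1!·1!·0!·0!·3!·1!) = -1/6
Σ = 1/12  ⇒  CG² = 24/7·1/12² = 1/42
CG = +√(1/42) = +0.154303

+√(1/42) ≈ +0.154303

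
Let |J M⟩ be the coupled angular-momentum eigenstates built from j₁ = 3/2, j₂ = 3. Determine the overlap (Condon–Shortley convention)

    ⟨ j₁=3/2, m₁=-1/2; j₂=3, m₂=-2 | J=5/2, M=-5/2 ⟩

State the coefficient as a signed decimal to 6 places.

−√(5/14) = -0.597614

√[6·2!1!4!/8! · 1!2!1!5!0!5!] = √(1440/7)
  +(−1)^1/∏(1,1,1,0,0,4)! = -1/24  (running -1/24)
⟨..|..⟩ = √(1440/7)·(-1/24) = -0.597614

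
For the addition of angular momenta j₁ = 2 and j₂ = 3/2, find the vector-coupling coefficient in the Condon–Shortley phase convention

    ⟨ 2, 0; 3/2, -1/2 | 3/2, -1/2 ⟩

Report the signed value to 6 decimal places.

-0.447214

triangle: 2!·2!·1!/6! = 4/720
(j±m)!: 2!·2!·1!·2!·1!·2! = 16
prefactor² = (2J+1)·Δ·N² = 16/45
  k=0: +1/(0!·2!·2!·1!·0!·0!) = 1/4
  k=1: −1/(1!·1!·1!·0!·1!·1!) = -1
Σ = -3/4  ⇒  CG² = 16/45·(-3/4)² = 1/5
CG = −√(1/5) = -0.447214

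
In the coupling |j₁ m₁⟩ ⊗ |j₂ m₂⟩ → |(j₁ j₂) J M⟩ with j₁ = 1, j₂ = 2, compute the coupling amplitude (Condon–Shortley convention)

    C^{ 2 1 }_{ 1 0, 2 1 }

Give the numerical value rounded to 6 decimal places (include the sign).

-0.408248  (= −√(1/6))

triangle: 1!·1!·3!/6! = 6/720
(j±m)!: 1!·1!·3!·1!·3!·1! = 36
prefactor² = (2J+1)·Δ·N² = 3/2
  k=0: +1/(0!·1!·1!·3!·0!·0!) = 1/6
  k=1: −1/(1!·0!·0!·2!·1!·1!) = -1/2
Σ = -1/3  ⇒  CG² = 3/2·(-1/3)² = 1/6
CG = −√(1/6) = -0.408248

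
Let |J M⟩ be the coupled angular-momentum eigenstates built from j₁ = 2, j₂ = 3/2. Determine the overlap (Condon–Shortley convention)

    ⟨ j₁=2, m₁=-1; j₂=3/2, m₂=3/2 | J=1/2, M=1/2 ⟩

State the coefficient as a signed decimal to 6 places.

-0.316228

√[2·3!1!0!/5! · 1!3!3!0!1!0!] = √(18/5)
  +(−1)^3/∏(3,0,0,0,1,0)! = -1/6  (running -1/6)
⟨..|..⟩ = √(18/5)·(-1/6) = -0.316228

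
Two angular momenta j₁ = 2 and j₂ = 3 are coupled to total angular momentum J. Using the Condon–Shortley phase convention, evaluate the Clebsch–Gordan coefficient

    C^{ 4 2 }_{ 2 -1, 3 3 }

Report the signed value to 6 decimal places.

−√(27/140) = -0.439155

√[9·1!3!5!/10! · 1!3!6!0!6!2!] = √(77760/7)
  +(−1)^1/∏(1,0,2,5,1,0)! = -1/240  (running -1/240)
⟨..|..⟩ = √(77760/7)·(-1/240) = -0.439155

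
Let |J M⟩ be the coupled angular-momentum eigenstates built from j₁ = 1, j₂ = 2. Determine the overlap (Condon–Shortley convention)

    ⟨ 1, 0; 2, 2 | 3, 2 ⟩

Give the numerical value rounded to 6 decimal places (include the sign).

+0.577350  (= +√(1/3))

triangle: 0!×2!×4!/7! = 48/5040
(j±m)!: 1!×1!×4!×0!×5!×1! = 2880
prefactor² = (2J+1)×Δ×N² = 192
  k=0: +1/(0!×0!×1!×4!×1!×0!) = 1/24
Σ = 1/24  ⇒  CG² = 192×1/24² = 1/3
CG = +√(1/3) = +0.577350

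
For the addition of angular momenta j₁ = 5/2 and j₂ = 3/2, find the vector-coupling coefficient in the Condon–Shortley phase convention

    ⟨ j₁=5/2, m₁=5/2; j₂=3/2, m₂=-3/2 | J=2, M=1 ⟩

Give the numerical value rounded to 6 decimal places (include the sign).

+√(5/14) ≈ +0.597614

triangle: 2!*3!*1!/7! = 12/5040
(j±m)!: 5!*0!*0!*3!*3!*1! = 4320
prefactor² = (2J+1)*Δ*N² = 360/7
  k=0: +1/(0!*2!*0!*0!*3!*1!) = 1/12
Σ = 1/12  ⇒  CG² = 360/7*1/12² = 5/14
CG = +√(5/14) = +0.597614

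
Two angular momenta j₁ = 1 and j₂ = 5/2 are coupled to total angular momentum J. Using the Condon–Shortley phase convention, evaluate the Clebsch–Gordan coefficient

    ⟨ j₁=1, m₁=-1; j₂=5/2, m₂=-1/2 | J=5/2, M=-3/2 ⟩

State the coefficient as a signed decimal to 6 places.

j₁+j₂−J=1  J+j₁−j₂=1  J−j₁+j₂=4  j₁+j₂+J+1=7
(j₁±m₁, j₂±m₂, J±M) = (0,2,2,3,1,4)
P² = 576/35
sum k=1..1:
  [1] −1/6 = -1/6
S = -1/6
C² = P²·S² = 16/35 ; C = -0.676123

-0.676123  (= −√(16/35))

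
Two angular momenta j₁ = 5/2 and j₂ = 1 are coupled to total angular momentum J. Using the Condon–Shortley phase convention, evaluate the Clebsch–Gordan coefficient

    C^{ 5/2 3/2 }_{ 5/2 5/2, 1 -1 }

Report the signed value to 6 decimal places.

√[6·1!4!1!/7! · 5!0!0!2!4!1!] = √(1152/7)
  +(−1)^0/∏(0,1,0,0,4,1)! = 1/24  (running 1/24)
⟨..|..⟩ = √(1152/7)·(1/24) = +0.534522

+√(2/7) ≈ +0.534522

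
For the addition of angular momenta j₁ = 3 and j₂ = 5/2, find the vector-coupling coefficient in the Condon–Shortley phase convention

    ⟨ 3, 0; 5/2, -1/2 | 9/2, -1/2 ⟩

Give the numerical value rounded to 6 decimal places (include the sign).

j₁+j₂−J=1  J+j₁−j₂=5  J−j₁+j₂=4  j₁+j₂+J+1=11
(j₁±m₁, j₂±m₂, J±M) = (3,3,2,3,4,5)
P² = 69120/77
sum k=0..1:
  [0] +1/48 = 1/48
  [1] −1/72 = -1/72
S = 1/144
C² = P²·S² = 10/231 ; C = +0.208063

+√(10/231) ≈ +0.208063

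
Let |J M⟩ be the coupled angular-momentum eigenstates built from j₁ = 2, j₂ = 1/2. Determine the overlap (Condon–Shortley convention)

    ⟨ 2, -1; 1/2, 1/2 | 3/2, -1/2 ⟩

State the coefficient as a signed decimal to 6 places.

triangle: 1!×3!×0!/5! = 6/120
(j±m)!: 1!×3!×1!×0!×1!×2! = 12
prefactor² = (2J+1)×Δ×N² = 12/5
  k=1: −1/(1!×0!×2!×0!×1!×0!) = -1/2
Σ = -1/2  ⇒  CG² = 12/5×(-1/2)² = 3/5
CG = −√(3/5) = -0.774597

−√(3/5) = -0.774597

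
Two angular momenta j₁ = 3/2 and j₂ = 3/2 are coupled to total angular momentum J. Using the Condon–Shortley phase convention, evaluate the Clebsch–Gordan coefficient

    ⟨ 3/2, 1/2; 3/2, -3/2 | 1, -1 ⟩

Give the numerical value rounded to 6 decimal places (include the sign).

triangle: 2!*1!*1!/5! = 2/120
(j±m)!: 2!*1!*0!*3!*0!*2! = 24
prefactor² = (2J+1)*Δ*N² = 6/5
  k=0: +1/(0!*2!*1!*0!*0!*1!) = 1/2
Σ = 1/2  ⇒  CG² = 6/5*1/2² = 3/10
CG = +√(3/10) = +0.547723

+0.547723  (= +√(3/10))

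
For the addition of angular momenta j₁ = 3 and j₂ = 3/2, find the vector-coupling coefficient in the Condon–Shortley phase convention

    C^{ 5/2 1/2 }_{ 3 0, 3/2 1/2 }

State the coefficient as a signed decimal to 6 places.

−√(6/35) = -0.414039

√[6·2!4!1!/8! · 3!3!2!1!3!2!] = √(216/35)
  +(−1)^1/∏(1,1,2,1,2,0)! = -1/4  (running -1/4)
  +(−1)^2/∏(2,0,1,0,3,1)! = 1/12  (running -1/6)
⟨..|..⟩ = √(216/35)·(-1/6) = -0.414039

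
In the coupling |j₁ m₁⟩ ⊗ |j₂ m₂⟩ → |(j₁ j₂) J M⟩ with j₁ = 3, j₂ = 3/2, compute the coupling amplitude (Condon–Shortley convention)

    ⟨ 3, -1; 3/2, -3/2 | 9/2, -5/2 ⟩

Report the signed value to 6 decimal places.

+0.645497

triangle: 0!×6!×3!/10! = 4320/3628800
(j±m)!: 2!×4!×0!×3!×2!×7! = 2903040
prefactor² = (2J+1)×Δ×N² = 34560
  k=0: +1/(0!×0!×4!×0!×2!×3!) = 1/288
Σ = 1/288  ⇒  CG² = 34560×1/288² = 5/12
CG = +√(5/12) = +0.645497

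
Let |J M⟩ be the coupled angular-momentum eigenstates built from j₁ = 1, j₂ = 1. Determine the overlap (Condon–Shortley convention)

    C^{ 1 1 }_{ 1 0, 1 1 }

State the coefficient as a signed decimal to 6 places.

√[3·1!1!1!/4! · 1!1!2!0!2!0!] = √(1/2)
  +(−1)^1/∏(1,0,0,1,1,0)! = -1  (running -1)
⟨..|..⟩ = √(1/2)·(-1) = -0.707107

-0.707107  (= −√(1/2))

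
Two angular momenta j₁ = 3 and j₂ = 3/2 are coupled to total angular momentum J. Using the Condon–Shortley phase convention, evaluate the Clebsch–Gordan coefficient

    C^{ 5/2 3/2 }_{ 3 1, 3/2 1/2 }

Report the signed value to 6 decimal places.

j₁+j₂−J=2  J+j₁−j₂=4  J−j₁+j₂=1  j₁+j₂+J+1=8
(j₁±m₁, j₂±m₂, J±M) = (4,2,2,1,4,1)
P² = 576/35
sum k=1..2:
  [1] −1/6 = -1/6
  [2] +1/48 = 1/48
S = -7/48
C² = P²·S² = 7/20 ; C = -0.591608

−√(7/20) = -0.591608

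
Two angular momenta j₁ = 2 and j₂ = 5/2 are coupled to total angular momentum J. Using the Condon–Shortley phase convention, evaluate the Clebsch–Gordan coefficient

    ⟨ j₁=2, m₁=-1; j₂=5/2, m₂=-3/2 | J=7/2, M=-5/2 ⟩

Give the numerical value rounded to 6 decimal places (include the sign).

triangle: 1!×3!×4!/9! = 144/362880
(j±m)!: 1!×3!×1!×4!×1!×6! = 103680
prefactor² = (2J+1)×Δ×N² = 2304/7
  k=0: +1/(0!×1!×3!×1!×0!×3!) = 1/36
  k=1: −1/(1!×0!×2!×0!×1!×4!) = -1/48
Σ = 1/144  ⇒  CG² = 2304/7×1/144² = 1/63
CG = +√(1/63) = +0.125988

+0.125988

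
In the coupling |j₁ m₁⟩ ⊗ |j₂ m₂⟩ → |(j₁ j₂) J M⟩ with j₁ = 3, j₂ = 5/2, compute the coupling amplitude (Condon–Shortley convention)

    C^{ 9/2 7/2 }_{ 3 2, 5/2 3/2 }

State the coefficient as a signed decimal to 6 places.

+0.100504

j₁+j₂−J=1  J+j₁−j₂=5  J−j₁+j₂=4  j₁+j₂+J+1=11
(j₁±m₁, j₂±m₂, J±M) = (5,1,4,1,8,1)
P² = 921600/11
sum k=0..1:
  [0] +1/576 = 1/576
  [1] −1/720 = -1/720
S = 1/2880
C² = P²·S² = 1/99 ; C = +0.100504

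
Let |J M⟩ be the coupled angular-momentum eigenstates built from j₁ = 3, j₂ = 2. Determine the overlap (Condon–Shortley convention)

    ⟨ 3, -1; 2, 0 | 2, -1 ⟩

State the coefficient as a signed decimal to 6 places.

√[5·3!3!1!/8! · 2!4!2!2!1!3!] = √(36/7)
  +(−1)^1/∏(1,2,3,1,0,0)! = -1/12  (running -1/12)
  +(−1)^2/∏(2,1,2,0,1,1)! = 1/4  (running 1/6)
⟨..|..⟩ = √(36/7)·(1/6) = +0.377964

+0.377964  (= +√(1/7))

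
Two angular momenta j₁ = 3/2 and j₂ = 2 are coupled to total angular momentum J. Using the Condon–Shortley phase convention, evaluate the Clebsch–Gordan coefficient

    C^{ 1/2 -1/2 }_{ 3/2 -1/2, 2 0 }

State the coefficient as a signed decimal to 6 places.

+0.447214

√[2·3!0!1!/5! · 1!2!2!2!0!1!] = √(4/5)
  +(−1)^2/∏(2,1,0,0,0,1)! = 1/2  (running 1/2)
⟨..|..⟩ = √(4/5)·(1/2) = +0.447214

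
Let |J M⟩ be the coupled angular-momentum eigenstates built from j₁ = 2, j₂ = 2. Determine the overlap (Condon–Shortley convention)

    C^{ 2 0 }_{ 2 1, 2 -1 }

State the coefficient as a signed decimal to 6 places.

√[5·2!2!2!/7! · 3!1!1!3!2!2!] = √(8/7)
  +(−1)^0/∏(0,2,1,1,1,1)! = 1/2  (running 1/2)
  +(−1)^1/∏(1,1,0,0,2,2)! = -1/4  (running 1/4)
⟨..|..⟩ = √(8/7)·(1/4) = +0.267261

+√(1/14) ≈ +0.267261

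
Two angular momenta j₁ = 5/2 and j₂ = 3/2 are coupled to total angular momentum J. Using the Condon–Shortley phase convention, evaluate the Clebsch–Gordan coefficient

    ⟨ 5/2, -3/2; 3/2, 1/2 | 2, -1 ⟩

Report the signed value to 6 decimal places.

j₁+j₂−J=2  J+j₁−j₂=3  J−j₁+j₂=1  j₁+j₂+J+1=7
(j₁±m₁, j₂±m₂, J±M) = (1,4,2,1,1,3)
P² = 24/7
sum k=1..2:
  [1] −1/6 = -1/6
  [2] +1/4 = 1/4
S = 1/12
C² = P²·S² = 1/42 ; C = +0.154303

+0.154303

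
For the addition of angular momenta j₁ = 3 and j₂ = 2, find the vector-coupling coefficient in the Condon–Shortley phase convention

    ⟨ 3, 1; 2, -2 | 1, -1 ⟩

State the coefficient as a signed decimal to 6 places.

j₁+j₂−J=4  J+j₁−j₂=2  J−j₁+j₂=0  j₁+j₂+J+1=7
(j₁±m₁, j₂±m₂, J±M) = (4,2,0,4,0,2)
P² = 2304/35
sum k=0..0:
  [0] +1/48 = 1/48
S = 1/48
C² = P²·S² = 1/35 ; C = +0.169031

+0.169031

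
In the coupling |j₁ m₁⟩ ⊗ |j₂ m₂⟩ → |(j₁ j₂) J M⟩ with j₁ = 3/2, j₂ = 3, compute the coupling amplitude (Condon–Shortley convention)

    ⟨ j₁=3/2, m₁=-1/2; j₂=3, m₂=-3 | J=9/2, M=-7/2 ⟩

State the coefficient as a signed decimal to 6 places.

+√(1/3) ≈ +0.577350

triangle: 0!*3!*6!/10! = 4320/3628800
(j±m)!: 1!*2!*0!*6!*1!*8! = 58060800
prefactor² = (2J+1)*Δ*N² = 691200
  k=0: +1/(0!*0!*2!*0!*1!*6!) = 1/1440
Σ = 1/1440  ⇒  CG² = 691200*1/1440² = 1/3
CG = +√(1/3) = +0.577350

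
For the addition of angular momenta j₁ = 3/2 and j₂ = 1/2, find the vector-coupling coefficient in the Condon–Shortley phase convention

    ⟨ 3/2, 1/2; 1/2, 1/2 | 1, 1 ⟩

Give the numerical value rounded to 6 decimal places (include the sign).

-0.500000

triangle: 1!·2!·0!/4! = 2/24
(j±m)!: 2!·1!·1!·0!·2!·0! = 4
prefactor² = (2J+1)·Δ·N² = 1
  k=1: −1/(1!·0!·0!·0!·2!·0!) = -1/2
Σ = -1/2  ⇒  CG² = 1·(-1/2)² = 1/4
CG = −√(1/4) = -0.500000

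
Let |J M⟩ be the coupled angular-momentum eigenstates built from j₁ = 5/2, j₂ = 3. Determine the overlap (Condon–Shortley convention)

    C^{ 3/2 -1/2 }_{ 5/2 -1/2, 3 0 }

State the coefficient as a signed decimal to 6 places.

j₁+j₂−J=4  J+j₁−j₂=1  J−j₁+j₂=2  j₁+j₂+J+1=8
(j₁±m₁, j₂±m₂, J±M) = (2,3,3,3,1,2)
P² = 144/35
sum k=2..3:
  [2] +1/4 = 1/4
  [3] −1/12 = -1/12
S = 1/6
C² = P²·S² = 4/35 ; C = +0.338062

+√(4/35) ≈ +0.338062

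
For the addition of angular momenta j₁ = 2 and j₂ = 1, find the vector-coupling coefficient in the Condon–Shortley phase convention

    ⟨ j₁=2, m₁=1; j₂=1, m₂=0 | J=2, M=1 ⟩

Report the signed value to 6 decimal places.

+0.408248

√[5·1!3!1!/6! · 3!1!1!1!3!1!] = √(3/2)
  +(−1)^0/∏(0,1,1,1,2,0)! = 1/2  (running 1/2)
  +(−1)^1/∏(1,0,0,0,3,1)! = -1/6  (running 1/3)
⟨..|..⟩ = √(3/2)·(1/3) = +0.408248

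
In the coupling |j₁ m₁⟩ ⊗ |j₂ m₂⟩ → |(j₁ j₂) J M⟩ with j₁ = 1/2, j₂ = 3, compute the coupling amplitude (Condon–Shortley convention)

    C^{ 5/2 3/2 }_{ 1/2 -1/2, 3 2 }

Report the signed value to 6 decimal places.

-0.845154

triangle: 1!×0!×5!/7! = 120/5040
(j±m)!: 0!×1!×5!×1!×4!×1! = 2880
prefactor² = (2J+1)×Δ×N² = 2880/7
  k=1: −1/(1!×0!×0!×4!×0!×1!) = -1/24
Σ = -1/24  ⇒  CG² = 2880/7×(-1/24)² = 5/7
CG = −√(5/7) = -0.845154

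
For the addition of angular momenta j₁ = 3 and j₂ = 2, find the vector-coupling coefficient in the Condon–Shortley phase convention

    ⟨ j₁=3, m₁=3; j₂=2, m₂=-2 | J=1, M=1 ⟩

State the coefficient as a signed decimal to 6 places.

triangle: 4!*2!*0!/7! = 48/5040
(j±m)!: 6!*0!*0!*4!*2!*0! = 34560
prefactor² = (2J+1)*Δ*N² = 6912/7
  k=0: +1/(0!*4!*0!*0!*2!*0!) = 1/48
Σ = 1/48  ⇒  CG² = 6912/7*1/48² = 3/7
CG = +√(3/7) = +0.654654

+0.654654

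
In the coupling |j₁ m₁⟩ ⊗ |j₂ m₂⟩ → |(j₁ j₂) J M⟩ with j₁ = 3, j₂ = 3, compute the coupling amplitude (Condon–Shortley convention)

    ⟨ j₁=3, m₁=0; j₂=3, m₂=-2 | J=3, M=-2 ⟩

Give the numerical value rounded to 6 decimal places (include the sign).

−√(1/6) = -0.408248

√[7·3!3!3!/10! · 3!3!1!5!1!5!] = √(216)
  +(−1)^0/∏(0,3,3,1,0,2)! = 1/72  (running 1/72)
  +(−1)^1/∏(1,2,2,0,1,3)! = -1/24  (running -1/36)
⟨..|..⟩ = √(216)·(-1/36) = -0.408248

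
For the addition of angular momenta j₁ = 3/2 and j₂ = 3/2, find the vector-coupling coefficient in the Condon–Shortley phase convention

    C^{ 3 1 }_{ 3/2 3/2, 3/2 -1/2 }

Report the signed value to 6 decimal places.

√[7·0!3!3!/7! · 3!0!1!2!4!2!] = √(144/5)
  +(−1)^0/∏(0,0,0,1,3,2)! = 1/12  (running 1/12)
⟨..|..⟩ = √(144/5)·(1/12) = +0.447214

+0.447214  (= +√(1/5))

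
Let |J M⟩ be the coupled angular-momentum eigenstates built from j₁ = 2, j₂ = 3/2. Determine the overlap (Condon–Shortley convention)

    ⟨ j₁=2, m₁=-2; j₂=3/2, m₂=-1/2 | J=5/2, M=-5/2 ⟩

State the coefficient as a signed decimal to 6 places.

−√(4/7) = -0.755929

triangle: 1!*3!*2!/7! = 12/5040
(j±m)!: 0!*4!*1!*2!*0!*5! = 5760
prefactor² = (2J+1)*Δ*N² = 576/7
  k=1: −1/(1!*0!*3!*0!*0!*2!) = -1/12
Σ = -1/12  ⇒  CG² = 576/7*(-1/12)² = 4/7
CG = −√(4/7) = -0.755929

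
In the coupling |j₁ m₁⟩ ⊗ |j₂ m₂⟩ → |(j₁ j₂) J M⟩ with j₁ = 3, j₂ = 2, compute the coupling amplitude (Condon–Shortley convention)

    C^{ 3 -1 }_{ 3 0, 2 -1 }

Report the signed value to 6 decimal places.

triangle: 2!·4!·2!/9! = 96/362880
(j±m)!: 3!·3!·1!·3!·2!·4! = 10368
prefactor² = (2J+1)·Δ·N² = 96/5
  k=0: +1/(0!·2!·3!·1!·1!·1!) = 1/12
  k=1: −1/(1!·1!·2!·0!·2!·2!) = -1/8
Σ = -1/24  ⇒  CG² = 96/5·(-1/24)² = 1/30
CG = −√(1/30) = -0.182574

-0.182574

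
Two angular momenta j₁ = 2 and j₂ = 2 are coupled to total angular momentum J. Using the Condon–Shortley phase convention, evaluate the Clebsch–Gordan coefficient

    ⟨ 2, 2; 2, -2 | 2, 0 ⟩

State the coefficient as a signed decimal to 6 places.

+√(2/7) ≈ +0.534522

√[5·2!2!2!/7! · 4!0!0!4!2!2!] = √(128/7)
  +(−1)^0/∏(0,2,0,0,2,2)! = 1/8  (running 1/8)
⟨..|..⟩ = √(128/7)·(1/8) = +0.534522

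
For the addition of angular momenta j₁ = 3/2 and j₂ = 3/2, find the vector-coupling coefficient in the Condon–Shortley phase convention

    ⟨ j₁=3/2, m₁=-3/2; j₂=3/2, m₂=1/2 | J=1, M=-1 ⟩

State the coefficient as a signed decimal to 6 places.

√[3·2!1!1!/5! · 0!3!2!1!0!2!] = √(6/5)
  +(−1)^2/∏(2,0,1,0,0,1)! = 1/2  (running 1/2)
⟨..|..⟩ = √(6/5)·(1/2) = +0.547723

+√(3/10) ≈ +0.547723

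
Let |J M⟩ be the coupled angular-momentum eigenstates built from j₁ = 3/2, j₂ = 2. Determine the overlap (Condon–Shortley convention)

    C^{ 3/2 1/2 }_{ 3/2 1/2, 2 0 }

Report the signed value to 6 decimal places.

−√(1/5) ≈ -0.447214

√[4·2!1!2!/6! · 2!1!2!2!2!1!] = √(16/45)
  +(−1)^0/∏(0,2,1,2,0,0)! = 1/4  (running 1/4)
  +(−1)^1/∏(1,1,0,1,1,1)! = -1  (running -3/4)
⟨..|..⟩ = √(16/45)·(-3/4) = -0.447214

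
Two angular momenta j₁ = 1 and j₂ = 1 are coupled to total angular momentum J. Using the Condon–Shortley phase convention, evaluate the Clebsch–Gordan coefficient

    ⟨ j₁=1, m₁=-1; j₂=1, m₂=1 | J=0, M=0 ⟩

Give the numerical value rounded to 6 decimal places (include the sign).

+√(1/3) = +0.577350

√[1·2!0!0!/3! · 0!2!2!0!0!0!] = √(4/3)
  +(−1)^2/∏(2,0,0,0,0,0)! = 1/2  (running 1/2)
⟨..|..⟩ = √(4/3)·(1/2) = +0.577350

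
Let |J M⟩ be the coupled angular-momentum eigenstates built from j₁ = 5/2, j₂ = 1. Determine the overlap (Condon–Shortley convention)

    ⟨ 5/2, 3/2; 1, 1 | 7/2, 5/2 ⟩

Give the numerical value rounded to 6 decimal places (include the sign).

triangle: 0!·5!·2!/8! = 240/40320
(j±m)!: 4!·1!·2!·0!·6!·1! = 34560
prefactor² = (2J+1)·Δ·N² = 11520/7
  k=0: +1/(0!·0!·1!·2!·4!·0!) = 1/48
Σ = 1/48  ⇒  CG² = 11520/7·1/48² = 5/7
CG = +√(5/7) = +0.845154

+√(5/7) ≈ +0.845154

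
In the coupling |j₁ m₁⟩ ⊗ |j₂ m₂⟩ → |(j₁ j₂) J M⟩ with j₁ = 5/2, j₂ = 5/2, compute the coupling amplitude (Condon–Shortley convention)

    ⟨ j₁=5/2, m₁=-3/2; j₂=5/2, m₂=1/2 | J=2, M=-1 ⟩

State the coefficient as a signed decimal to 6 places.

√[5·3!2!2!/8! · 1!4!3!2!1!3!] = √(36/7)
  +(−1)^2/∏(2,1,2,1,0,1)! = 1/4  (running 1/4)
  +(−1)^3/∏(3,0,1,0,1,2)! = -1/12  (running 1/6)
⟨..|..⟩ = √(36/7)·(1/6) = +0.377964

+0.377964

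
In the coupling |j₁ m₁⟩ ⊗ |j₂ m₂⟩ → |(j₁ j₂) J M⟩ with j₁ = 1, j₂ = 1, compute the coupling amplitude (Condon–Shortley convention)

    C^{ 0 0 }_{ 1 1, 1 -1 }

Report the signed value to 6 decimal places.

+0.577350  (= +√(1/3))

j₁+j₂−J=2  J+j₁−j₂=0  J−j₁+j₂=0  j₁+j₂+J+1=3
(j₁±m₁, j₂±m₂, J±M) = (2,0,0,2,0,0)
P² = 4/3
sum k=0..0:
  [0] +1/2 = 1/2
S = 1/2
C² = P²·S² = 1/3 ; C = +0.577350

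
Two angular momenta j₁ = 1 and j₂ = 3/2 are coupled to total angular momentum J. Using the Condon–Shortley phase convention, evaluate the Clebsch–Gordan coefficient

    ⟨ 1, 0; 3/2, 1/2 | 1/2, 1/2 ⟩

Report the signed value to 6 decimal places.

−√(1/3) ≈ -0.577350

√[2·2!0!1!/4! · 1!1!2!1!1!0!] = √(1/3)
  +(−1)^1/∏(1,1,0,1,0,0)! = -1  (running -1)
⟨..|..⟩ = √(1/3)·(-1) = -0.577350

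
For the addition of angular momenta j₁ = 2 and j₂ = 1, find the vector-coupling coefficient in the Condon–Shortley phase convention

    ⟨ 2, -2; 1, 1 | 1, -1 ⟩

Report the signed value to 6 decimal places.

√[3·2!2!0!/5! · 0!4!2!0!0!2!] = √(48/5)
  +(−1)^2/∏(2,0,2,0,0,0)! = 1/4  (running 1/4)
⟨..|..⟩ = √(48/5)·(1/4) = +0.774597

+√(3/5) = +0.774597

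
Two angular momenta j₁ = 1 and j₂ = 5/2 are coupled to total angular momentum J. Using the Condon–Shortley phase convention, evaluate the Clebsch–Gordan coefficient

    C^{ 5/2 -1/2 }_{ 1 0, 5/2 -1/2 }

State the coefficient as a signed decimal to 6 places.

+0.169031  (= +√(1/35))

√[6·1!1!4!/7! · 1!1!2!3!2!3!] = √(144/35)
  +(−1)^0/∏(0,1,1,2,0,2)! = 1/4  (running 1/4)
  +(−1)^1/∏(1,0,0,1,1,3)! = -1/6  (running 1/12)
⟨..|..⟩ = √(144/35)·(1/12) = +0.169031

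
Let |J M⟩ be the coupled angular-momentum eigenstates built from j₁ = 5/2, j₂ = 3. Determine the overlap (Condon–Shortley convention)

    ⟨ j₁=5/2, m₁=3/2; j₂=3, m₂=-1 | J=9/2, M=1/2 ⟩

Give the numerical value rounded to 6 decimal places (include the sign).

+0.594588

j₁+j₂−J=1  J+j₁−j₂=4  J−j₁+j₂=5  j₁+j₂+J+1=11
(j₁±m₁, j₂±m₂, J±M) = (4,1,2,4,5,4)
P² = 184320/77
sum k=0..1:
  [0] +1/72 = 1/72
  [1] −1/576 = -1/576
S = 7/576
C² = P²·S² = 35/99 ; C = +0.594588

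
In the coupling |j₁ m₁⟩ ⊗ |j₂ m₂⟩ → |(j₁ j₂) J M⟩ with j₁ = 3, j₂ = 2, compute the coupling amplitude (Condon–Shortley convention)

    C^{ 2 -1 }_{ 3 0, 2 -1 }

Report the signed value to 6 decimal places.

triangle: 3!×3!×1!/8! = 36/40320
(j±m)!: 3!×3!×1!×3!×1!×3! = 1296
prefactor² = (2J+1)×Δ×N² = 81/14
  k=0: +1/(0!×3!×3!×1!×0!×0!) = 1/36
  k=1: −1/(1!×2!×2!×0!×1!×1!) = -1/4
Σ = -2/9  ⇒  CG² = 81/14×(-2/9)² = 2/7
CG = −√(2/7) = -0.534522

-0.534522  (= −√(2/7))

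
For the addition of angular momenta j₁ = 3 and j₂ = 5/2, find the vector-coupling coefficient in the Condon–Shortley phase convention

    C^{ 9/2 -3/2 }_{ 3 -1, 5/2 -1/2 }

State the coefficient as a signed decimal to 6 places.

j₁+j₂−J=1  J+j₁−j₂=5  J−j₁+j₂=4  j₁+j₂+J+1=11
(j₁±m₁, j₂±m₂, J±M) = (2,4,2,3,3,6)
P² = 138240/77
sum k=0..1:
  [0] +1/96 = 1/96
  [1] −1/72 = -1/72
S = -1/288
C² = P²·S² = 5/231 ; C = -0.147122

-0.147122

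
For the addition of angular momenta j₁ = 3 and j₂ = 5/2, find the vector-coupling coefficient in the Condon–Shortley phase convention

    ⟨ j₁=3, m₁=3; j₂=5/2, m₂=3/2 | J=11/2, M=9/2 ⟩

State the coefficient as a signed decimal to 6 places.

+√(5/11) ≈ +0.674200

triangle: 0!*6!*5!/12! = 86400/479001600
(j±m)!: 6!*0!*4!*1!*10!*1! = 62705664000
prefactor² = (2J+1)*Δ*N² = 1492992000/11
  k=0: +1/(0!*0!*0!*4!*6!*1!) = 1/17280
Σ = 1/17280  ⇒  CG² = 1492992000/11*1/17280² = 5/11
CG = +√(5/11) = +0.674200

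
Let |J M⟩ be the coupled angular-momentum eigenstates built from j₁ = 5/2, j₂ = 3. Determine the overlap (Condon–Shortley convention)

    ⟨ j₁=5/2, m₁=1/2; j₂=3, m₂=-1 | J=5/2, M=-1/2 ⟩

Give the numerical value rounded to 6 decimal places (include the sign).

j₁+j₂−J=3  J+j₁−j₂=2  J−j₁+j₂=3  j₁+j₂+J+1=9
(j₁±m₁, j₂±m₂, J±M) = (3,2,2,4,2,3)
P² = 288/35
sum k=0..2:
  [0] +1/24 = 1/24
  [1] −1/4 = -1/4
  [2] +1/24 = 1/24
S = -1/6
C² = P²·S² = 8/35 ; C = -0.478091

−√(8/35) ≈ -0.478091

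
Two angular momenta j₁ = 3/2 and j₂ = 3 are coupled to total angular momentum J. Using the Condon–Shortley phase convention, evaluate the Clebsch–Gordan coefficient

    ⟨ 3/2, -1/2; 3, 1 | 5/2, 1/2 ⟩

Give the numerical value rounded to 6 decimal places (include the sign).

j₁+j₂−J=2  J+j₁−j₂=1  J−j₁+j₂=4  j₁+j₂+J+1=8
(j₁±m₁, j₂±m₂, J±M) = (1,2,4,2,3,2)
P² = 288/35
sum k=1..2:
  [1] −1/6 = -1/6
  [2] +1/8 = 1/8
S = -1/24
C² = P²·S² = 1/70 ; C = -0.119523

-0.119523  (= −√(1/70))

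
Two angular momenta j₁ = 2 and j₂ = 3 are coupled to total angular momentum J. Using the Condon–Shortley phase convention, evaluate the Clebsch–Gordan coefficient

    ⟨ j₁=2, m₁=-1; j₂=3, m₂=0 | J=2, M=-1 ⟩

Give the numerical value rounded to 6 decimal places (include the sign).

√[5·3!1!3!/8! · 1!3!3!3!1!3!] = √(81/14)
  +(−1)^2/∏(2,1,1,1,0,2)! = 1/4  (running 1/4)
  +(−1)^3/∏(3,0,0,0,1,3)! = -1/36  (running 2/9)
⟨..|..⟩ = √(81/14)·(2/9) = +0.534522

+0.534522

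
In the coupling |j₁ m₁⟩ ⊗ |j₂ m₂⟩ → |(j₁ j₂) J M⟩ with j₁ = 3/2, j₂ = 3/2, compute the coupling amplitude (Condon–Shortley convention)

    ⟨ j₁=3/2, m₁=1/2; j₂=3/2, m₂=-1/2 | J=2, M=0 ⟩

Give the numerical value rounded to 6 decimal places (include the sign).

+√(1/4) = +0.500000

triangle: 1!*2!*2!/6! = 4/720
(j±m)!: 2!*1!*1!*2!*2!*2! = 16
prefactor² = (2J+1)*Δ*N² = 4/9
  k=0: +1/(0!*1!*1!*1!*1!*1!) = 1
  k=1: −1/(1!*0!*0!*0!*2!*2!) = -1/4
Σ = 3/4  ⇒  CG² = 4/9*3/4² = 1/4
CG = +√(1/4) = +0.500000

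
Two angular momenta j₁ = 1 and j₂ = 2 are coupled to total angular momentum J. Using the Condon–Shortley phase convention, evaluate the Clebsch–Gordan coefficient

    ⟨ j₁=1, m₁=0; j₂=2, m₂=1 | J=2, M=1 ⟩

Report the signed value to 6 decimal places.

-0.408248

√[5·1!1!3!/6! · 1!1!3!1!3!1!] = √(3/2)
  +(−1)^0/∏(0,1,1,3,0,0)! = 1/6  (running 1/6)
  +(−1)^1/∏(1,0,0,2,1,1)! = -1/2  (running -1/3)
⟨..|..⟩ = √(3/2)·(-1/3) = -0.408248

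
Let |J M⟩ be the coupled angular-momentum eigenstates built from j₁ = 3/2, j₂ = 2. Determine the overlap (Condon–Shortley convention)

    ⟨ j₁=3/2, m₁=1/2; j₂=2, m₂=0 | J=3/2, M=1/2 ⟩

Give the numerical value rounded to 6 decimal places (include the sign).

-0.447214

j₁+j₂−J=2  J+j₁−j₂=1  J−j₁+j₂=2  j₁+j₂+J+1=6
(j₁±m₁, j₂±m₂, J±M) = (2,1,2,2,2,1)
P² = 16/45
sum k=0..1:
  [0] +1/4 = 1/4
  [1] −1/1 = -1
S = -3/4
C² = P²·S² = 1/5 ; C = -0.447214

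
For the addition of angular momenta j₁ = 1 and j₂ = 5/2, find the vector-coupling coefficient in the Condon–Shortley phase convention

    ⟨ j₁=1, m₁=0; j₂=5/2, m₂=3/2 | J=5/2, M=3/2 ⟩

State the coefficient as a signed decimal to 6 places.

−√(9/35) = -0.507093

j₁+j₂−J=1  J+j₁−j₂=1  J−j₁+j₂=4  j₁+j₂+J+1=7
(j₁±m₁, j₂±m₂, J±M) = (1,1,4,1,4,1)
P² = 576/35
sum k=0..1:
  [0] +1/24 = 1/24
  [1] −1/6 = -1/6
S = -1/8
C² = P²·S² = 9/35 ; C = -0.507093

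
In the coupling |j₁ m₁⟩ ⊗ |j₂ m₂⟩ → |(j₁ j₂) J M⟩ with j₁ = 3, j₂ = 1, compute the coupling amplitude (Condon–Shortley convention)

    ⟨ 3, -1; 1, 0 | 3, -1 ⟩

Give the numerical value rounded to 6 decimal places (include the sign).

j₁+j₂−J=1  J+j₁−j₂=5  J−j₁+j₂=1  j₁+j₂+J+1=8
(j₁±m₁, j₂±m₂, J±M) = (2,4,1,1,2,4)
P² = 48
sum k=0..1:
  [0] +1/24 = 1/24
  [1] −1/12 = -1/12
S = -1/24
C² = P²·S² = 1/12 ; C = -0.288675

−√(1/12) = -0.288675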